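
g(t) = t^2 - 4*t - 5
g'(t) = 2*t - 4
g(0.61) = -7.07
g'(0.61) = -2.78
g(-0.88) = -0.71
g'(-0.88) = -5.76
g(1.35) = -8.58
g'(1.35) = -1.30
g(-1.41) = 2.63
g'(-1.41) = -6.82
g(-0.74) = -1.49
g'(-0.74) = -5.48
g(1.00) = -8.00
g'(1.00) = -2.00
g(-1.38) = 2.42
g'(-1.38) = -6.76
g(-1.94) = 6.52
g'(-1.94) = -7.88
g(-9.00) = 112.00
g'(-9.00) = -22.00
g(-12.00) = 187.00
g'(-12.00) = -28.00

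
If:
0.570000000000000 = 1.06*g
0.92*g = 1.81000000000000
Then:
No Solution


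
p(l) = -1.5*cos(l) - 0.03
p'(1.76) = 1.47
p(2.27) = 0.94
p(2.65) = 1.29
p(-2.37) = 1.05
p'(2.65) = 0.71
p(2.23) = 0.89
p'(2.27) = 1.15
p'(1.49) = 1.50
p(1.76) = 0.25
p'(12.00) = -0.80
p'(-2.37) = -1.05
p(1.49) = -0.15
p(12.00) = -1.30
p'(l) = 1.5*sin(l)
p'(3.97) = -1.11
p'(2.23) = 1.19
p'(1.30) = 1.45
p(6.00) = -1.47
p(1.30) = -0.43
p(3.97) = 0.98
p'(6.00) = -0.42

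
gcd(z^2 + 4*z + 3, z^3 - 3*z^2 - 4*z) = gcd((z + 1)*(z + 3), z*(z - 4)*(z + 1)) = z + 1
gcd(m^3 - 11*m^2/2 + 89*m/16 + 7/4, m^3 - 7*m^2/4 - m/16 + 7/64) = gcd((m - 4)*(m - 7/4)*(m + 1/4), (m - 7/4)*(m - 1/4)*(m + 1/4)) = m^2 - 3*m/2 - 7/16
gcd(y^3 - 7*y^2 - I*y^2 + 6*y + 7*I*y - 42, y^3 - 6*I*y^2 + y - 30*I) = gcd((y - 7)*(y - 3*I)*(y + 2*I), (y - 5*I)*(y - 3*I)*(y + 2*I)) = y^2 - I*y + 6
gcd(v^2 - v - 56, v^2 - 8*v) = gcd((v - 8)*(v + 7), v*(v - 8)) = v - 8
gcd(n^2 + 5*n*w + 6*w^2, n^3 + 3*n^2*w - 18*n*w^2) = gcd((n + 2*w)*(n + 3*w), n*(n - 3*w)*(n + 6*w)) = 1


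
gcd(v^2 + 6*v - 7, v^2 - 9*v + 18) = 1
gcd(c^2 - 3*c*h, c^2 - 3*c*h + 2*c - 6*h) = c - 3*h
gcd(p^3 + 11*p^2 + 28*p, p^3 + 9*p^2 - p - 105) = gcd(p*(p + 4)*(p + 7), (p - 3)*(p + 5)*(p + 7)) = p + 7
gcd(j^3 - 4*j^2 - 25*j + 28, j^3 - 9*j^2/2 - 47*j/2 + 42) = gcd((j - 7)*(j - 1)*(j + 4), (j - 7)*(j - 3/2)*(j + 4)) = j^2 - 3*j - 28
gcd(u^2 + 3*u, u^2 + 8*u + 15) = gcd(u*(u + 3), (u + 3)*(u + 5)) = u + 3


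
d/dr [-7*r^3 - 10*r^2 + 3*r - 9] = -21*r^2 - 20*r + 3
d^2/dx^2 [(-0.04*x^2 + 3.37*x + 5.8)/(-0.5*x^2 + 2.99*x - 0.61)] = (-1.5654*x^3 - 8.7732*x^2 + 58.1931*x - 112.430478)/(0.125*x^6 - 2.2425*x^5 + 13.86765*x^4 - 32.202599*x^3 + 16.918533*x^2 - 3.337737*x + 0.226981)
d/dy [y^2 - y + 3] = 2*y - 1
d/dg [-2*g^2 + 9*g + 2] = 9 - 4*g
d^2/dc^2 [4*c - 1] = 0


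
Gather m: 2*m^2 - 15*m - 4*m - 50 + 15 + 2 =2*m^2 - 19*m - 33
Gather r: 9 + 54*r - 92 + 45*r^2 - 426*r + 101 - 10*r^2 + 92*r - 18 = 35*r^2 - 280*r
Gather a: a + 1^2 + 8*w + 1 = a + 8*w + 2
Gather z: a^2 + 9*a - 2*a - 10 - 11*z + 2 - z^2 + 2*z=a^2 + 7*a - z^2 - 9*z - 8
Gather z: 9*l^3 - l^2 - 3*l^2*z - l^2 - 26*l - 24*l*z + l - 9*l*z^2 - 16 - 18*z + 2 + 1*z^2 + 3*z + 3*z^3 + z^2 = 9*l^3 - 2*l^2 - 25*l + 3*z^3 + z^2*(2 - 9*l) + z*(-3*l^2 - 24*l - 15) - 14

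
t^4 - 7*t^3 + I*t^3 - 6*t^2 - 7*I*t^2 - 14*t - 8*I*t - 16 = (t - 8)*(t + 1)*(t - I)*(t + 2*I)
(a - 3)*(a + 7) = a^2 + 4*a - 21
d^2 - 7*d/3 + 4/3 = (d - 4/3)*(d - 1)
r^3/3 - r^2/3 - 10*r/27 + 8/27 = (r/3 + 1/3)*(r - 4/3)*(r - 2/3)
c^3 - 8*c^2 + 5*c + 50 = (c - 5)^2*(c + 2)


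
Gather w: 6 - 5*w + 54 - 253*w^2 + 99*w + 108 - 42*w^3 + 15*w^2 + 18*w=-42*w^3 - 238*w^2 + 112*w + 168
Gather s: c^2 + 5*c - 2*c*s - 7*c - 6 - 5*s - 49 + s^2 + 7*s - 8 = c^2 - 2*c + s^2 + s*(2 - 2*c) - 63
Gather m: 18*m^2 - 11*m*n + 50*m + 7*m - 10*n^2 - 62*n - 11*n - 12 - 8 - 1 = 18*m^2 + m*(57 - 11*n) - 10*n^2 - 73*n - 21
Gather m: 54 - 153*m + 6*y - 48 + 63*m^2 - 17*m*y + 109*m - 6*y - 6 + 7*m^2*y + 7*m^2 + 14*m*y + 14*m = m^2*(7*y + 70) + m*(-3*y - 30)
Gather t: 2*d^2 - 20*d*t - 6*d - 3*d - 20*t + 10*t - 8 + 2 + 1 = 2*d^2 - 9*d + t*(-20*d - 10) - 5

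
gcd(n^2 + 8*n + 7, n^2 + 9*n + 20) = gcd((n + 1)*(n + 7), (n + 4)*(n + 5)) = 1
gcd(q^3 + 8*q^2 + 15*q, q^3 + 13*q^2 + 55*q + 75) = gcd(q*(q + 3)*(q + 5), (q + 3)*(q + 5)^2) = q^2 + 8*q + 15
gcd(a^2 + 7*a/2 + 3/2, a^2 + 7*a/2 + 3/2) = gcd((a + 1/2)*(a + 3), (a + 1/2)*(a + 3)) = a^2 + 7*a/2 + 3/2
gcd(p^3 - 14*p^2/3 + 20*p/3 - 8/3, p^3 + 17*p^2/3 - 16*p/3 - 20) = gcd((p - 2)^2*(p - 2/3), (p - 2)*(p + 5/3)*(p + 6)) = p - 2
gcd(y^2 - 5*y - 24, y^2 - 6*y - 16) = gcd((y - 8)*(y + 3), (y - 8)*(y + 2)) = y - 8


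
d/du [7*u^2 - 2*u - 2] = 14*u - 2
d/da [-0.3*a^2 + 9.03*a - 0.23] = 9.03 - 0.6*a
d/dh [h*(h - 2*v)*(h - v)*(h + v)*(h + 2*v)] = 5*h^4 - 15*h^2*v^2 + 4*v^4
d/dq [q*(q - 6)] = 2*q - 6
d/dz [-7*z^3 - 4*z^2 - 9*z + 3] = -21*z^2 - 8*z - 9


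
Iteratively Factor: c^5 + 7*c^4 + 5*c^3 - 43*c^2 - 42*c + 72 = (c + 3)*(c^4 + 4*c^3 - 7*c^2 - 22*c + 24) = (c + 3)^2*(c^3 + c^2 - 10*c + 8) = (c - 2)*(c + 3)^2*(c^2 + 3*c - 4) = (c - 2)*(c - 1)*(c + 3)^2*(c + 4)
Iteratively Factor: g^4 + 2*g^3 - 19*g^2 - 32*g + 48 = (g - 1)*(g^3 + 3*g^2 - 16*g - 48) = (g - 1)*(g + 4)*(g^2 - g - 12) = (g - 1)*(g + 3)*(g + 4)*(g - 4)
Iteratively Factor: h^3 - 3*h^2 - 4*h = (h - 4)*(h^2 + h) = (h - 4)*(h + 1)*(h)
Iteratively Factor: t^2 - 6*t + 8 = (t - 2)*(t - 4)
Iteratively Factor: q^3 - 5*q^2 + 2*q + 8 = (q - 2)*(q^2 - 3*q - 4) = (q - 4)*(q - 2)*(q + 1)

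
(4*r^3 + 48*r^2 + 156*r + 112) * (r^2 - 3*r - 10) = 4*r^5 + 36*r^4 - 28*r^3 - 836*r^2 - 1896*r - 1120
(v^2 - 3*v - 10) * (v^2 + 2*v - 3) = v^4 - v^3 - 19*v^2 - 11*v + 30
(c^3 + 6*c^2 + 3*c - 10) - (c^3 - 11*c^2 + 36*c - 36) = 17*c^2 - 33*c + 26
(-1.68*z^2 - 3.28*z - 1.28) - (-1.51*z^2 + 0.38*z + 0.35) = -0.17*z^2 - 3.66*z - 1.63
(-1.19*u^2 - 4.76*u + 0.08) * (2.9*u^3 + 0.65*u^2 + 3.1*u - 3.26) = -3.451*u^5 - 14.5775*u^4 - 6.551*u^3 - 10.8246*u^2 + 15.7656*u - 0.2608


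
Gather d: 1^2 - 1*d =1 - d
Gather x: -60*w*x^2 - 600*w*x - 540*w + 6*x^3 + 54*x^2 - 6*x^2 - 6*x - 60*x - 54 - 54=-540*w + 6*x^3 + x^2*(48 - 60*w) + x*(-600*w - 66) - 108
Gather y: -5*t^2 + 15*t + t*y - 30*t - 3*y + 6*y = -5*t^2 - 15*t + y*(t + 3)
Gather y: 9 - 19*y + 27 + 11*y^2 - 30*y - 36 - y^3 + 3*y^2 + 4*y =-y^3 + 14*y^2 - 45*y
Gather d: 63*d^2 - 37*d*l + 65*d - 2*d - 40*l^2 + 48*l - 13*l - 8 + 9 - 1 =63*d^2 + d*(63 - 37*l) - 40*l^2 + 35*l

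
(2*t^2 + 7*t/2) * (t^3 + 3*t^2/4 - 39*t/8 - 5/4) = 2*t^5 + 5*t^4 - 57*t^3/8 - 313*t^2/16 - 35*t/8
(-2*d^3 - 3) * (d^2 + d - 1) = -2*d^5 - 2*d^4 + 2*d^3 - 3*d^2 - 3*d + 3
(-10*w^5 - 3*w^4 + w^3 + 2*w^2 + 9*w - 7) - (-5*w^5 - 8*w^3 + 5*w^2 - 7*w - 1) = -5*w^5 - 3*w^4 + 9*w^3 - 3*w^2 + 16*w - 6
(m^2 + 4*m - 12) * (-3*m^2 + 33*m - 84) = -3*m^4 + 21*m^3 + 84*m^2 - 732*m + 1008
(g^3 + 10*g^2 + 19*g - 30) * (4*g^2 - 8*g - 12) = 4*g^5 + 32*g^4 - 16*g^3 - 392*g^2 + 12*g + 360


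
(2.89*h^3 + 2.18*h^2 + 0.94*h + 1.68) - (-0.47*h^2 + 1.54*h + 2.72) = 2.89*h^3 + 2.65*h^2 - 0.6*h - 1.04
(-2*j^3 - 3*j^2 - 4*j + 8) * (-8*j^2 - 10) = 16*j^5 + 24*j^4 + 52*j^3 - 34*j^2 + 40*j - 80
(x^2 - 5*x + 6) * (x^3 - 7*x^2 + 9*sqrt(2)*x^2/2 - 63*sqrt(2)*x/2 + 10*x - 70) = x^5 - 12*x^4 + 9*sqrt(2)*x^4/2 - 54*sqrt(2)*x^3 + 51*x^3 - 162*x^2 + 369*sqrt(2)*x^2/2 - 189*sqrt(2)*x + 410*x - 420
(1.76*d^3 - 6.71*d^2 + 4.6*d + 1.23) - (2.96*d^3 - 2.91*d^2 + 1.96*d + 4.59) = -1.2*d^3 - 3.8*d^2 + 2.64*d - 3.36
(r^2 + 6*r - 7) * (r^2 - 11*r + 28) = r^4 - 5*r^3 - 45*r^2 + 245*r - 196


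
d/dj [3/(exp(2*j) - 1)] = -3/(2*sinh(j)^2)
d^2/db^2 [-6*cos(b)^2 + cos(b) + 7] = -cos(b) + 12*cos(2*b)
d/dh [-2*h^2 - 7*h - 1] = -4*h - 7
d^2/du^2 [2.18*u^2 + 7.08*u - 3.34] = 4.36000000000000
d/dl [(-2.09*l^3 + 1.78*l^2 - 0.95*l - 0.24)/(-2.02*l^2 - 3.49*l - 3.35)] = (4.2218*l^4 + 14.5882*l^3 + 12.8733*l^2 - 12.8956*l + 2.3449)/(4.0804*l^4 + 14.0996*l^3 + 25.7141*l^2 + 23.383*l + 11.2225)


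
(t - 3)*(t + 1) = t^2 - 2*t - 3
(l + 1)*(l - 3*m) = l^2 - 3*l*m + l - 3*m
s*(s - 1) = s^2 - s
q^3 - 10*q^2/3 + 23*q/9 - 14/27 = (q - 7/3)*(q - 2/3)*(q - 1/3)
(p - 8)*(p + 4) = p^2 - 4*p - 32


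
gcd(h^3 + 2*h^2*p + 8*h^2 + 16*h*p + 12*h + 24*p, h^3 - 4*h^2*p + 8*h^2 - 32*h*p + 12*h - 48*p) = h^2 + 8*h + 12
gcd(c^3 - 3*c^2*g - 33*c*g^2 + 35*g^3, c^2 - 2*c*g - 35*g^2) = c^2 - 2*c*g - 35*g^2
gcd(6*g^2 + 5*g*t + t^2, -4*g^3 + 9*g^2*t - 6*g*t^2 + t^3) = 1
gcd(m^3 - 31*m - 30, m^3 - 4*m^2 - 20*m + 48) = m - 6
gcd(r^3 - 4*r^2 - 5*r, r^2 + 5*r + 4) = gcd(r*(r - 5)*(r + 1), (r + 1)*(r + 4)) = r + 1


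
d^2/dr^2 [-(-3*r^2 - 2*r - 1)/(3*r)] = 2/(3*r^3)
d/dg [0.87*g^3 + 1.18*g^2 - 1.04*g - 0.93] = 2.61*g^2 + 2.36*g - 1.04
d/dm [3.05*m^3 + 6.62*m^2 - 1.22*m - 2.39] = 9.15*m^2 + 13.24*m - 1.22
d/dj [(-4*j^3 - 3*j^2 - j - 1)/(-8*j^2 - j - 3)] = (32*j^4 + 8*j^3 + 31*j^2 + 2*j + 2)/(64*j^4 + 16*j^3 + 49*j^2 + 6*j + 9)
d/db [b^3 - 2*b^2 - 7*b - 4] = 3*b^2 - 4*b - 7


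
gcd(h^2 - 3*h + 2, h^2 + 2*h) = 1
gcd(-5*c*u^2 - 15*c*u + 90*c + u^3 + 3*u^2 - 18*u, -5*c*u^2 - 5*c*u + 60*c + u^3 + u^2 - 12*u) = -5*c*u + 15*c + u^2 - 3*u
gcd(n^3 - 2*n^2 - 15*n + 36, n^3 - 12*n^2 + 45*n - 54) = n^2 - 6*n + 9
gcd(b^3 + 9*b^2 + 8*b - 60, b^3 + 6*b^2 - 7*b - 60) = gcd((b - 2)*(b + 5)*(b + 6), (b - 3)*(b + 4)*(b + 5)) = b + 5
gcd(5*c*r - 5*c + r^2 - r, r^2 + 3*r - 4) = r - 1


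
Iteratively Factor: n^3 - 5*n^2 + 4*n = (n - 4)*(n^2 - n) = (n - 4)*(n - 1)*(n)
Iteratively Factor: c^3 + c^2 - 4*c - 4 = (c + 2)*(c^2 - c - 2) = (c + 1)*(c + 2)*(c - 2)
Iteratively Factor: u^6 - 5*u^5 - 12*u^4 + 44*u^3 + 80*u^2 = (u)*(u^5 - 5*u^4 - 12*u^3 + 44*u^2 + 80*u) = u*(u - 5)*(u^4 - 12*u^2 - 16*u) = u^2*(u - 5)*(u^3 - 12*u - 16) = u^2*(u - 5)*(u + 2)*(u^2 - 2*u - 8) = u^2*(u - 5)*(u + 2)^2*(u - 4)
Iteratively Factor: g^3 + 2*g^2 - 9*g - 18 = (g + 2)*(g^2 - 9) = (g + 2)*(g + 3)*(g - 3)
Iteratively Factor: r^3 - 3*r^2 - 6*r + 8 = (r + 2)*(r^2 - 5*r + 4) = (r - 4)*(r + 2)*(r - 1)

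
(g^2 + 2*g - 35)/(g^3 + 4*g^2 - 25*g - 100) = (g + 7)/(g^2 + 9*g + 20)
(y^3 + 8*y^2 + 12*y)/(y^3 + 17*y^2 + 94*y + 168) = y*(y + 2)/(y^2 + 11*y + 28)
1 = 1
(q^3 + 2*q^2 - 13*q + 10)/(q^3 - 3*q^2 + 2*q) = (q + 5)/q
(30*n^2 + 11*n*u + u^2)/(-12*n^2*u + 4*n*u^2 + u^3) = (5*n + u)/(u*(-2*n + u))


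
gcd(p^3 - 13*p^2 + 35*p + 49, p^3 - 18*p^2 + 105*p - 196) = p^2 - 14*p + 49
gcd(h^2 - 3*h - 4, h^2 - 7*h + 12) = h - 4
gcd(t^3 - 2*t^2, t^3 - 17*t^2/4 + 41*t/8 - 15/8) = 1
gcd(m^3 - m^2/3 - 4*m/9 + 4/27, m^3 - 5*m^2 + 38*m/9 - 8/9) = m^2 - m + 2/9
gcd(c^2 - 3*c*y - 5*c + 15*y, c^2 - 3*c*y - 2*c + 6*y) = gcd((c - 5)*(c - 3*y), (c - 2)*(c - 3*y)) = -c + 3*y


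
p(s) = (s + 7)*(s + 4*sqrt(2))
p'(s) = 2*s + 4*sqrt(2) + 7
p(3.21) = 90.53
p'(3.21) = 19.08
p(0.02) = 39.85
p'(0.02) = 12.70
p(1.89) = 67.09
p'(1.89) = 16.44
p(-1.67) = 21.25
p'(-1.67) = 9.32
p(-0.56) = 32.82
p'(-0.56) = 11.54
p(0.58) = 47.28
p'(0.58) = 13.82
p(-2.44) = 14.67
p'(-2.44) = 7.78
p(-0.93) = 28.69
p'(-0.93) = 10.80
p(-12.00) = 31.72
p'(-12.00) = -11.34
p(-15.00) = 74.75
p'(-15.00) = -17.34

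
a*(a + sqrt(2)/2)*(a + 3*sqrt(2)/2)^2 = a^4 + 7*sqrt(2)*a^3/2 + 15*a^2/2 + 9*sqrt(2)*a/4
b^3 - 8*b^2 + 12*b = b*(b - 6)*(b - 2)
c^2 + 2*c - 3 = (c - 1)*(c + 3)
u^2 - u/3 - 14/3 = (u - 7/3)*(u + 2)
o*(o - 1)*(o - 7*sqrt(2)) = o^3 - 7*sqrt(2)*o^2 - o^2 + 7*sqrt(2)*o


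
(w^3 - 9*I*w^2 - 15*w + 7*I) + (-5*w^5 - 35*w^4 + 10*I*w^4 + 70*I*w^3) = -5*w^5 - 35*w^4 + 10*I*w^4 + w^3 + 70*I*w^3 - 9*I*w^2 - 15*w + 7*I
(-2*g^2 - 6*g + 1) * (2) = -4*g^2 - 12*g + 2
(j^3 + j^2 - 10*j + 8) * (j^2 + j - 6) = j^5 + 2*j^4 - 15*j^3 - 8*j^2 + 68*j - 48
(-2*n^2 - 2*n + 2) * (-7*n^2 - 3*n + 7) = 14*n^4 + 20*n^3 - 22*n^2 - 20*n + 14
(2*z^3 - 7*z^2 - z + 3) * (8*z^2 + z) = 16*z^5 - 54*z^4 - 15*z^3 + 23*z^2 + 3*z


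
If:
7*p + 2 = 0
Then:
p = -2/7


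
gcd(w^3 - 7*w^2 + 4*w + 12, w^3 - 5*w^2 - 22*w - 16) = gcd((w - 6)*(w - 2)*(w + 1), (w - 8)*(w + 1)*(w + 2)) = w + 1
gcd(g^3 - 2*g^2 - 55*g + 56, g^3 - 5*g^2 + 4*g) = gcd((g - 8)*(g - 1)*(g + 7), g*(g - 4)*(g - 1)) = g - 1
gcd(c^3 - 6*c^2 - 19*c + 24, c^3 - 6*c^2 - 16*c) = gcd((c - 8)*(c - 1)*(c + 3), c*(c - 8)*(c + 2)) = c - 8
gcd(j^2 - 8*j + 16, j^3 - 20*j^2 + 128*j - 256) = j - 4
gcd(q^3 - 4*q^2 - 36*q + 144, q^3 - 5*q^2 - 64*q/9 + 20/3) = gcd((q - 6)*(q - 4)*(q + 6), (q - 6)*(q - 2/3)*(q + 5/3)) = q - 6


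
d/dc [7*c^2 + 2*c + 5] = 14*c + 2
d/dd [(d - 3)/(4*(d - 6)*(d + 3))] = (-d^2 + 6*d - 27)/(4*(d^4 - 6*d^3 - 27*d^2 + 108*d + 324))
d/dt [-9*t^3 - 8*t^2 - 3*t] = -27*t^2 - 16*t - 3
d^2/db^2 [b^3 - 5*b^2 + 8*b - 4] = 6*b - 10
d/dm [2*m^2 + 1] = 4*m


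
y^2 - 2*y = y*(y - 2)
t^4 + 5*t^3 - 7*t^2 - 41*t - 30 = (t - 3)*(t + 1)*(t + 2)*(t + 5)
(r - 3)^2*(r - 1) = r^3 - 7*r^2 + 15*r - 9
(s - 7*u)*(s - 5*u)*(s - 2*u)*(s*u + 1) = s^4*u - 14*s^3*u^2 + s^3 + 59*s^2*u^3 - 14*s^2*u - 70*s*u^4 + 59*s*u^2 - 70*u^3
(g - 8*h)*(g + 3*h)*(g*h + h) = g^3*h - 5*g^2*h^2 + g^2*h - 24*g*h^3 - 5*g*h^2 - 24*h^3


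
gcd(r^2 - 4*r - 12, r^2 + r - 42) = r - 6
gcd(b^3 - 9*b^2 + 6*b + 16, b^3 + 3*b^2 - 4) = 1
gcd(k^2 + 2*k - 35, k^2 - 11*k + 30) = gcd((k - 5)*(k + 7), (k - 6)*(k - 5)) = k - 5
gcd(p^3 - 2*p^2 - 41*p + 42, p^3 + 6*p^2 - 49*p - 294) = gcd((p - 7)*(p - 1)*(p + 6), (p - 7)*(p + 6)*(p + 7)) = p^2 - p - 42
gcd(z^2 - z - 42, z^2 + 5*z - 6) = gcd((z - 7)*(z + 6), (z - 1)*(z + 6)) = z + 6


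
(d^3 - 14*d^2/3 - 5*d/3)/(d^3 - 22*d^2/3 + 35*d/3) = (3*d + 1)/(3*d - 7)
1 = 1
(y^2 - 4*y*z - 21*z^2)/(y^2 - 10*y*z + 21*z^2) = (y + 3*z)/(y - 3*z)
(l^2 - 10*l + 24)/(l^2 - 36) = (l - 4)/(l + 6)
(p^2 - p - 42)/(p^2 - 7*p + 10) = (p^2 - p - 42)/(p^2 - 7*p + 10)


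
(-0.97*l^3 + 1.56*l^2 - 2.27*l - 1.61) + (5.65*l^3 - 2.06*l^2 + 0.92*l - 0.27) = 4.68*l^3 - 0.5*l^2 - 1.35*l - 1.88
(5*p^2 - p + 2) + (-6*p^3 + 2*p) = -6*p^3 + 5*p^2 + p + 2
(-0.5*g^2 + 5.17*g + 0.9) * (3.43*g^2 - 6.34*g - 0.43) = -1.715*g^4 + 20.9031*g^3 - 29.4758*g^2 - 7.9291*g - 0.387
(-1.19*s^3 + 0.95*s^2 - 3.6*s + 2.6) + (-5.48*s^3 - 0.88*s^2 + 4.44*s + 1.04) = -6.67*s^3 + 0.07*s^2 + 0.84*s + 3.64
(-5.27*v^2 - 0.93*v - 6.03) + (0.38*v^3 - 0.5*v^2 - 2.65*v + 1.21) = 0.38*v^3 - 5.77*v^2 - 3.58*v - 4.82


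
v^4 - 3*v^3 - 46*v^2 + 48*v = v*(v - 8)*(v - 1)*(v + 6)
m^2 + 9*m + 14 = (m + 2)*(m + 7)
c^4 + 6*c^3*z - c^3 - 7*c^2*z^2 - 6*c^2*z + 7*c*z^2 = c*(c - 1)*(c - z)*(c + 7*z)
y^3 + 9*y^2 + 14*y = y*(y + 2)*(y + 7)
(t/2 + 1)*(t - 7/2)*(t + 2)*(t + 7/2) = t^4/2 + 2*t^3 - 33*t^2/8 - 49*t/2 - 49/2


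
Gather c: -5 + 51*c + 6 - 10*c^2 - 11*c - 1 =-10*c^2 + 40*c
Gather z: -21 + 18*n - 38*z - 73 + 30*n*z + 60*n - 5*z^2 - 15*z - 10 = 78*n - 5*z^2 + z*(30*n - 53) - 104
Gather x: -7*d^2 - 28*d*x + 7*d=-7*d^2 - 28*d*x + 7*d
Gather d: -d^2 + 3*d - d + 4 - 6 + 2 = -d^2 + 2*d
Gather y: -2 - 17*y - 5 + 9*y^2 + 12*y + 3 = 9*y^2 - 5*y - 4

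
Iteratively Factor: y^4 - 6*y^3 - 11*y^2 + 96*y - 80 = (y - 1)*(y^3 - 5*y^2 - 16*y + 80) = (y - 1)*(y + 4)*(y^2 - 9*y + 20) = (y - 4)*(y - 1)*(y + 4)*(y - 5)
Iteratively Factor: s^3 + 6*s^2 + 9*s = (s + 3)*(s^2 + 3*s) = (s + 3)^2*(s)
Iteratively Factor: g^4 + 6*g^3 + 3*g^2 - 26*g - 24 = (g - 2)*(g^3 + 8*g^2 + 19*g + 12) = (g - 2)*(g + 1)*(g^2 + 7*g + 12) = (g - 2)*(g + 1)*(g + 3)*(g + 4)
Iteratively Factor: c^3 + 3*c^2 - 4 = (c + 2)*(c^2 + c - 2) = (c - 1)*(c + 2)*(c + 2)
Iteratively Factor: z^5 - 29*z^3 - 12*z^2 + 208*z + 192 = (z - 4)*(z^4 + 4*z^3 - 13*z^2 - 64*z - 48) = (z - 4)*(z + 3)*(z^3 + z^2 - 16*z - 16) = (z - 4)*(z + 3)*(z + 4)*(z^2 - 3*z - 4) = (z - 4)^2*(z + 3)*(z + 4)*(z + 1)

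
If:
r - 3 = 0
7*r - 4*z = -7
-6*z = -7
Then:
No Solution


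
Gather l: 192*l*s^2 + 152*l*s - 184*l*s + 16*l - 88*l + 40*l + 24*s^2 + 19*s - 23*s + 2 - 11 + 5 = l*(192*s^2 - 32*s - 32) + 24*s^2 - 4*s - 4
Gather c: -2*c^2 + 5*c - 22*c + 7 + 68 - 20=-2*c^2 - 17*c + 55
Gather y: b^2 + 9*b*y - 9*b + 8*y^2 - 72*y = b^2 - 9*b + 8*y^2 + y*(9*b - 72)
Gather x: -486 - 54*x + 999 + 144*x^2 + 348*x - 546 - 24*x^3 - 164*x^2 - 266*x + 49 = -24*x^3 - 20*x^2 + 28*x + 16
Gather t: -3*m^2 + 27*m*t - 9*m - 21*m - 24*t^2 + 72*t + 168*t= -3*m^2 - 30*m - 24*t^2 + t*(27*m + 240)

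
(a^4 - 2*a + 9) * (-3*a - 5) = -3*a^5 - 5*a^4 + 6*a^2 - 17*a - 45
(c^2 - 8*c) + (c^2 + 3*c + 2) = 2*c^2 - 5*c + 2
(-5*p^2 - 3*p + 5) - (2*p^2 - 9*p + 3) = -7*p^2 + 6*p + 2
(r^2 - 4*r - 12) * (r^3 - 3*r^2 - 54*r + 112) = r^5 - 7*r^4 - 54*r^3 + 364*r^2 + 200*r - 1344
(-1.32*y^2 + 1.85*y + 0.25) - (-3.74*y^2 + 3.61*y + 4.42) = 2.42*y^2 - 1.76*y - 4.17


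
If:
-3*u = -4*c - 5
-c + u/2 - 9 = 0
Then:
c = -49/2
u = -31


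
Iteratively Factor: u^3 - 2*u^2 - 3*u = (u - 3)*(u^2 + u) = u*(u - 3)*(u + 1)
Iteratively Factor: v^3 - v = (v - 1)*(v^2 + v) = (v - 1)*(v + 1)*(v)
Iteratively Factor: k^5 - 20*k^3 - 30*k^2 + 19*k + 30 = (k - 1)*(k^4 + k^3 - 19*k^2 - 49*k - 30) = (k - 5)*(k - 1)*(k^3 + 6*k^2 + 11*k + 6) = (k - 5)*(k - 1)*(k + 2)*(k^2 + 4*k + 3) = (k - 5)*(k - 1)*(k + 1)*(k + 2)*(k + 3)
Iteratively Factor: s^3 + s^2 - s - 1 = (s - 1)*(s^2 + 2*s + 1) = (s - 1)*(s + 1)*(s + 1)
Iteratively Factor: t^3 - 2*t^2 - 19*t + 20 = (t + 4)*(t^2 - 6*t + 5) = (t - 5)*(t + 4)*(t - 1)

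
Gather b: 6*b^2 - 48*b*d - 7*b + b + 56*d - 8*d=6*b^2 + b*(-48*d - 6) + 48*d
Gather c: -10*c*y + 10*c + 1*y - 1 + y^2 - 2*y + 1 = c*(10 - 10*y) + y^2 - y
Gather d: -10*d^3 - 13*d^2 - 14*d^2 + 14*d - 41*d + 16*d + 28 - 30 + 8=-10*d^3 - 27*d^2 - 11*d + 6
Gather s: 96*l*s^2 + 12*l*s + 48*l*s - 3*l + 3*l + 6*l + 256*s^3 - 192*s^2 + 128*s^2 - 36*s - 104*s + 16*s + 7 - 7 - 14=6*l + 256*s^3 + s^2*(96*l - 64) + s*(60*l - 124) - 14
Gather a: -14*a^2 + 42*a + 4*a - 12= -14*a^2 + 46*a - 12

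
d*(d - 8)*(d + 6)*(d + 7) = d^4 + 5*d^3 - 62*d^2 - 336*d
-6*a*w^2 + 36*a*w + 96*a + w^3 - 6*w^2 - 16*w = (-6*a + w)*(w - 8)*(w + 2)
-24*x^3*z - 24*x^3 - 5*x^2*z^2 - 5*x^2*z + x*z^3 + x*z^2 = (-8*x + z)*(3*x + z)*(x*z + x)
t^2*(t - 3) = t^3 - 3*t^2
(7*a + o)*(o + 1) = 7*a*o + 7*a + o^2 + o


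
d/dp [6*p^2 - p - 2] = 12*p - 1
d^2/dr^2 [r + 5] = 0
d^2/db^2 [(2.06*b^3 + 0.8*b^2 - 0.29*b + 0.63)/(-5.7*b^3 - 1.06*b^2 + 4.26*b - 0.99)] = (-2.27373675443232e-13*b^7 - 27.09096*b^6 - 243.59292*b^5 - 212.16996*b^4 - 60.6360559999999*b^3 + 125.065296*b^2 + 24.459516*b - 20.6658)/(185.193*b^9 + 103.3182*b^8 - 396.00864*b^7 - 56.747204*b^6 + 331.853832*b^5 - 83.18862*b^4 - 87.37173*b^3 + 57.01509*b^2 - 12.525678*b + 0.970299)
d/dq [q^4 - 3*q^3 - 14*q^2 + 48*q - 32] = 4*q^3 - 9*q^2 - 28*q + 48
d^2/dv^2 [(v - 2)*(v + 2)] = 2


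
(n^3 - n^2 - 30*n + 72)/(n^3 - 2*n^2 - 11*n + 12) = (n^2 + 3*n - 18)/(n^2 + 2*n - 3)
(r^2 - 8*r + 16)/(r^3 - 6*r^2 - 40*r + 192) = (r - 4)/(r^2 - 2*r - 48)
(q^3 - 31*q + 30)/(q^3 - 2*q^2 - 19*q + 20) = (q + 6)/(q + 4)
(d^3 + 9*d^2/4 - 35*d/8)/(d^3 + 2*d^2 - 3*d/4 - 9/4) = d*(8*d^2 + 18*d - 35)/(2*(4*d^3 + 8*d^2 - 3*d - 9))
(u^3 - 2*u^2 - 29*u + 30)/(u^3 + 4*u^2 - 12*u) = (u^3 - 2*u^2 - 29*u + 30)/(u*(u^2 + 4*u - 12))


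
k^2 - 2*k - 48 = (k - 8)*(k + 6)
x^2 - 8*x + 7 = (x - 7)*(x - 1)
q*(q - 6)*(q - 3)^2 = q^4 - 12*q^3 + 45*q^2 - 54*q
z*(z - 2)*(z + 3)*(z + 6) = z^4 + 7*z^3 - 36*z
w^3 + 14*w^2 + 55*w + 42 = (w + 1)*(w + 6)*(w + 7)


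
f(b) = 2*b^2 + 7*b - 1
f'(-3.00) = -5.00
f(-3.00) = -4.00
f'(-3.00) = -5.00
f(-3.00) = -4.00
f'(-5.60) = -15.40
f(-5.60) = 22.52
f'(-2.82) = -4.28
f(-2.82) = -4.84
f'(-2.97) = -4.88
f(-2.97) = -4.15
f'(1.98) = 14.92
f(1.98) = 20.70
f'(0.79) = 10.16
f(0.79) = 5.78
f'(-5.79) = -16.16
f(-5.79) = 25.52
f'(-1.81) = -0.24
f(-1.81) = -7.12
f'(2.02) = 15.08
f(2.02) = 21.30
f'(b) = 4*b + 7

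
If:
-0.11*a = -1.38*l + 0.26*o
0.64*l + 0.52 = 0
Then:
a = -2.36363636363636*o - 10.1931818181818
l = -0.81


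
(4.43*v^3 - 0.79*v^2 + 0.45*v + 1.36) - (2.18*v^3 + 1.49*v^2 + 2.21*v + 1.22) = 2.25*v^3 - 2.28*v^2 - 1.76*v + 0.14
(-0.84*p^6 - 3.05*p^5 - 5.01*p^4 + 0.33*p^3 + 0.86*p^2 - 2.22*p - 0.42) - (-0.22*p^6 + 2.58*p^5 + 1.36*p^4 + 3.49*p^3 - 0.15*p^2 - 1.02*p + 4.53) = -0.62*p^6 - 5.63*p^5 - 6.37*p^4 - 3.16*p^3 + 1.01*p^2 - 1.2*p - 4.95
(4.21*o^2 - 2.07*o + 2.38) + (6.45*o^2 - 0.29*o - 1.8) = 10.66*o^2 - 2.36*o + 0.58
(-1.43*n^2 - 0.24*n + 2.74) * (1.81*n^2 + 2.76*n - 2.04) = -2.5883*n^4 - 4.3812*n^3 + 7.2142*n^2 + 8.052*n - 5.5896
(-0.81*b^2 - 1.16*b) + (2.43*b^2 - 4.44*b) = 1.62*b^2 - 5.6*b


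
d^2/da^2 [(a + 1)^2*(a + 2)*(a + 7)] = 12*a^2 + 66*a + 66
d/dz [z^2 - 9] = 2*z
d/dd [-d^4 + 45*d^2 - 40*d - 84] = -4*d^3 + 90*d - 40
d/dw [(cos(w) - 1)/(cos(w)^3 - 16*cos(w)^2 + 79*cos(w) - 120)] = (67*cos(w) - 19*cos(2*w) + cos(3*w) + 63)*sin(w)/(2*(cos(w)^3 - 16*cos(w)^2 + 79*cos(w) - 120)^2)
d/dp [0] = 0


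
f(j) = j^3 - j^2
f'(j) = 3*j^2 - 2*j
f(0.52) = -0.13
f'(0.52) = -0.23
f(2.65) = 11.59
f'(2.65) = 15.77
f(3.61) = 34.01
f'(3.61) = 31.88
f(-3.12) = -40.11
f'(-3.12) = 35.44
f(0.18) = -0.03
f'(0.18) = -0.26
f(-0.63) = -0.65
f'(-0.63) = 2.45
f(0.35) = -0.08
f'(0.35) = -0.33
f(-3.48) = -54.25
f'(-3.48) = 43.29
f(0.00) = 0.00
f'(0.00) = 0.00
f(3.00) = 18.00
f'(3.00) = 21.00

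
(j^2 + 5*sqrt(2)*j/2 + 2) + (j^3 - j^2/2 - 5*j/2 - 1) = j^3 + j^2/2 - 5*j/2 + 5*sqrt(2)*j/2 + 1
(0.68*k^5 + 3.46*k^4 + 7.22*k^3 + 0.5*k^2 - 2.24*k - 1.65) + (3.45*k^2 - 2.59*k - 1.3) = 0.68*k^5 + 3.46*k^4 + 7.22*k^3 + 3.95*k^2 - 4.83*k - 2.95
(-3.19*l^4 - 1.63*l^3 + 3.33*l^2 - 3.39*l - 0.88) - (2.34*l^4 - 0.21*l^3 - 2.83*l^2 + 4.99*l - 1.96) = -5.53*l^4 - 1.42*l^3 + 6.16*l^2 - 8.38*l + 1.08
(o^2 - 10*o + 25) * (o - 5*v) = o^3 - 5*o^2*v - 10*o^2 + 50*o*v + 25*o - 125*v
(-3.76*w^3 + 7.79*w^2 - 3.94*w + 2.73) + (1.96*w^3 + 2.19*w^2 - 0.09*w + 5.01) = -1.8*w^3 + 9.98*w^2 - 4.03*w + 7.74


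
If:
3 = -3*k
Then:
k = -1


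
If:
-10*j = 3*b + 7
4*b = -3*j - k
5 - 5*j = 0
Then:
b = -17/3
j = 1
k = 59/3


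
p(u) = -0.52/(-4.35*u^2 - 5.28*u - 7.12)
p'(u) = -0.52*(8.7*u + 5.28)/(-4.35*u^2 - 5.28*u - 7.12)^2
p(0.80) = 0.04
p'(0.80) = -0.03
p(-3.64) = 0.01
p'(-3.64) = 0.01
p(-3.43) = 0.01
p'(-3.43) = 0.01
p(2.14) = 0.01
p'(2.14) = -0.01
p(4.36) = 0.00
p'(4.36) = -0.00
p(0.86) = 0.03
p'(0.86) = -0.03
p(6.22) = 0.00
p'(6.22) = -0.00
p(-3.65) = 0.01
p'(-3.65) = 0.01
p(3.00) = 0.01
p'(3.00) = -0.00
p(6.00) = 0.00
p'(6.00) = -0.00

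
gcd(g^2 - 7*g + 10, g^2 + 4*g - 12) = g - 2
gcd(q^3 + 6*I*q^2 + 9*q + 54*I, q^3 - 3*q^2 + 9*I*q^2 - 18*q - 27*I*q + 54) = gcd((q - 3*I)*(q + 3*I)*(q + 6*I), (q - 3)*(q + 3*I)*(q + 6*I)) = q^2 + 9*I*q - 18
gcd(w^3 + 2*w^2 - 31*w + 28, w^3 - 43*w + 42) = w^2 + 6*w - 7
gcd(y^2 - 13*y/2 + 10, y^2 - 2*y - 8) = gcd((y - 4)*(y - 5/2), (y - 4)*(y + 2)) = y - 4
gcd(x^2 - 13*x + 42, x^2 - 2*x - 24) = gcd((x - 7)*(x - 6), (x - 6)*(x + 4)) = x - 6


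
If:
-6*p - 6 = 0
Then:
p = -1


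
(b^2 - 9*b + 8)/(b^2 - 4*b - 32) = (b - 1)/(b + 4)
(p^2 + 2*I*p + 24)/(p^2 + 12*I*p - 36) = (p - 4*I)/(p + 6*I)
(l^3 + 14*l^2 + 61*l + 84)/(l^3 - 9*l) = (l^2 + 11*l + 28)/(l*(l - 3))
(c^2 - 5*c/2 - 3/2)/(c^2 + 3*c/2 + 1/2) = (c - 3)/(c + 1)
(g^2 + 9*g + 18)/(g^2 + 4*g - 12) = (g + 3)/(g - 2)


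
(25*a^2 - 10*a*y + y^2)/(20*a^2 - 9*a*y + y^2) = (-5*a + y)/(-4*a + y)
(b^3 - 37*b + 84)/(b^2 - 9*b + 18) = (b^2 + 3*b - 28)/(b - 6)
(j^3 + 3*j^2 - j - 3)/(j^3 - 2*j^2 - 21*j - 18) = (j - 1)/(j - 6)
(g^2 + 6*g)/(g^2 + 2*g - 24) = g/(g - 4)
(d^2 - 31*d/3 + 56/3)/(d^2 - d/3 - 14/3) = (d - 8)/(d + 2)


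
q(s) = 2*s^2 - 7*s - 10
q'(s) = 4*s - 7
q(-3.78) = 45.04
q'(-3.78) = -22.12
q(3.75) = -8.12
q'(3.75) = 8.00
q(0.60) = -13.48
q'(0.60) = -4.60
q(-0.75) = -3.62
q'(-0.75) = -10.00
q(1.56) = -16.05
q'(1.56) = -0.76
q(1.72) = -16.12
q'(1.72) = -0.12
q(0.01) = -10.07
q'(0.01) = -6.96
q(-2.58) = 21.37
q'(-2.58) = -17.32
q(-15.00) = 545.00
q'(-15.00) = -67.00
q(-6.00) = 104.00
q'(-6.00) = -31.00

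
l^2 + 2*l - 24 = (l - 4)*(l + 6)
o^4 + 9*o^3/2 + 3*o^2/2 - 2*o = o*(o - 1/2)*(o + 1)*(o + 4)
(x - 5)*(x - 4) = x^2 - 9*x + 20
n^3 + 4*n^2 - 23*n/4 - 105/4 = (n - 5/2)*(n + 3)*(n + 7/2)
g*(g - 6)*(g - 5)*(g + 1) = g^4 - 10*g^3 + 19*g^2 + 30*g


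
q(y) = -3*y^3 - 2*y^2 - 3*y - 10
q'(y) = -9*y^2 - 4*y - 3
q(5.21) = -504.18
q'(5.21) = -268.14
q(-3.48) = 102.65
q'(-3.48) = -98.07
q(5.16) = -490.90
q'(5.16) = -263.27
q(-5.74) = 508.68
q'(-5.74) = -276.57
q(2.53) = -78.97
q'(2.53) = -70.73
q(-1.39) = -1.64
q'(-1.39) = -14.83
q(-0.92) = -6.60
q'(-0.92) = -6.94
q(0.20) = -10.70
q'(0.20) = -4.16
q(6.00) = -748.00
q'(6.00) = -351.00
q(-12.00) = 4922.00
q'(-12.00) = -1251.00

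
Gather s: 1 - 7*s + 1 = 2 - 7*s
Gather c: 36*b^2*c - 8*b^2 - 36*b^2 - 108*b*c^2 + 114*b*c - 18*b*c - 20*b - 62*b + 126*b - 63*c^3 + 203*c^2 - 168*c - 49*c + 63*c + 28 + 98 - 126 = -44*b^2 + 44*b - 63*c^3 + c^2*(203 - 108*b) + c*(36*b^2 + 96*b - 154)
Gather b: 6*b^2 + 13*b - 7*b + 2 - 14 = 6*b^2 + 6*b - 12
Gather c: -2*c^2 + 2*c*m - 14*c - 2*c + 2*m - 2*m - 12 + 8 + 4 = -2*c^2 + c*(2*m - 16)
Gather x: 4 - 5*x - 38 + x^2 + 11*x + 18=x^2 + 6*x - 16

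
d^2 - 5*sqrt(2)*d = d*(d - 5*sqrt(2))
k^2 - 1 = (k - 1)*(k + 1)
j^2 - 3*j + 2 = (j - 2)*(j - 1)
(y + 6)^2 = y^2 + 12*y + 36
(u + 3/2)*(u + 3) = u^2 + 9*u/2 + 9/2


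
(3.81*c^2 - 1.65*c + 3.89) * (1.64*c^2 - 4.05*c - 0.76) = 6.2484*c^4 - 18.1365*c^3 + 10.1665*c^2 - 14.5005*c - 2.9564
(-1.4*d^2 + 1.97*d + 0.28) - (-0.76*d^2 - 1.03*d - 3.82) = -0.64*d^2 + 3.0*d + 4.1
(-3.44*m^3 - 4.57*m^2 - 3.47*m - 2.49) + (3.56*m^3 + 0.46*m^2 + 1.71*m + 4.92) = 0.12*m^3 - 4.11*m^2 - 1.76*m + 2.43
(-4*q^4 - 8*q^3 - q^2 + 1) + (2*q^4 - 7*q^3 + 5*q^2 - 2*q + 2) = -2*q^4 - 15*q^3 + 4*q^2 - 2*q + 3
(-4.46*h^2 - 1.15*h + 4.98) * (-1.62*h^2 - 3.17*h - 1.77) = 7.2252*h^4 + 16.0012*h^3 + 3.4721*h^2 - 13.7511*h - 8.8146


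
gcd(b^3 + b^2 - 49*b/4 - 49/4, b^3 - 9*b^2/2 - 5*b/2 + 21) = b - 7/2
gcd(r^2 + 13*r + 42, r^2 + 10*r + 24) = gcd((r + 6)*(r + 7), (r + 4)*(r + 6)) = r + 6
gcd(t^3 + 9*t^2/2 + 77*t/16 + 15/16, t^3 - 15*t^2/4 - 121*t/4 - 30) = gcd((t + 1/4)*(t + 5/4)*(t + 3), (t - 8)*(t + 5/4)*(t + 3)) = t^2 + 17*t/4 + 15/4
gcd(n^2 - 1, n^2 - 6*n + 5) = n - 1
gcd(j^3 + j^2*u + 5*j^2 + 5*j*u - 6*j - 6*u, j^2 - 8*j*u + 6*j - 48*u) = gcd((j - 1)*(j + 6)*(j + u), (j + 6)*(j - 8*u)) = j + 6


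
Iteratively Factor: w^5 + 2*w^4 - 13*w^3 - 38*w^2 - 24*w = (w + 1)*(w^4 + w^3 - 14*w^2 - 24*w) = (w + 1)*(w + 2)*(w^3 - w^2 - 12*w) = (w - 4)*(w + 1)*(w + 2)*(w^2 + 3*w) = (w - 4)*(w + 1)*(w + 2)*(w + 3)*(w)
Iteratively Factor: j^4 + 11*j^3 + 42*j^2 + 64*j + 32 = (j + 1)*(j^3 + 10*j^2 + 32*j + 32) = (j + 1)*(j + 4)*(j^2 + 6*j + 8) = (j + 1)*(j + 2)*(j + 4)*(j + 4)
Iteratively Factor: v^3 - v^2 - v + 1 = (v - 1)*(v^2 - 1) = (v - 1)^2*(v + 1)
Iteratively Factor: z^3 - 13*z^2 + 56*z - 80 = (z - 4)*(z^2 - 9*z + 20) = (z - 4)^2*(z - 5)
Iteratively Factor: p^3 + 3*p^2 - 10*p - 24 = (p + 2)*(p^2 + p - 12) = (p + 2)*(p + 4)*(p - 3)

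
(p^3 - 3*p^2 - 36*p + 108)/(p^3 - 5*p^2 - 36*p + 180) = (p - 3)/(p - 5)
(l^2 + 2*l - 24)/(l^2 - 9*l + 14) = (l^2 + 2*l - 24)/(l^2 - 9*l + 14)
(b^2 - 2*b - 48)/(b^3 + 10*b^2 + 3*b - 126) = (b - 8)/(b^2 + 4*b - 21)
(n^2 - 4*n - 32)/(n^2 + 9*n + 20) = (n - 8)/(n + 5)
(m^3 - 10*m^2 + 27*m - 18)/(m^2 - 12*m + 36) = (m^2 - 4*m + 3)/(m - 6)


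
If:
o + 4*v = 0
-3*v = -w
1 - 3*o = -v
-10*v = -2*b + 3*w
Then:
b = -19/26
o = 4/13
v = -1/13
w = -3/13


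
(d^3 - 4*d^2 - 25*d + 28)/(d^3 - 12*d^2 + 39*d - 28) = (d + 4)/(d - 4)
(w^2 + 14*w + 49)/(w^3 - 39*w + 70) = (w + 7)/(w^2 - 7*w + 10)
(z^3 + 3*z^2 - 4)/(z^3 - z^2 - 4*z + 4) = (z + 2)/(z - 2)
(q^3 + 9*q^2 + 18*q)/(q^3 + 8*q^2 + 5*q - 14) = q*(q^2 + 9*q + 18)/(q^3 + 8*q^2 + 5*q - 14)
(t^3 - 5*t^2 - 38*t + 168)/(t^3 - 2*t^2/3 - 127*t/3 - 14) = 3*(t - 4)/(3*t + 1)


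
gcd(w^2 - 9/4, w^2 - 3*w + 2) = 1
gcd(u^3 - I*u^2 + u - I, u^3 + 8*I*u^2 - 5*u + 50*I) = 1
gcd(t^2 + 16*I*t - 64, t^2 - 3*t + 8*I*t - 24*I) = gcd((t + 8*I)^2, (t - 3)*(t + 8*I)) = t + 8*I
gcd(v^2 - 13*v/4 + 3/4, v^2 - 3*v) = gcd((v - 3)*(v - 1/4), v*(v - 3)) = v - 3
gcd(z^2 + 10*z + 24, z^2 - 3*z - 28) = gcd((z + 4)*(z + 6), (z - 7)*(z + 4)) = z + 4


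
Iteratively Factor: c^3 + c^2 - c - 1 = (c + 1)*(c^2 - 1) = (c - 1)*(c + 1)*(c + 1)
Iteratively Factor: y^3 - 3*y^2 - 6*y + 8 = (y - 4)*(y^2 + y - 2) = (y - 4)*(y - 1)*(y + 2)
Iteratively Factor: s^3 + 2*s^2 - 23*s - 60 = (s - 5)*(s^2 + 7*s + 12) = (s - 5)*(s + 3)*(s + 4)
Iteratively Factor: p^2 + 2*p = (p)*(p + 2)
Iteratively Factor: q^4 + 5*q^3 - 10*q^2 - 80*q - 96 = (q + 3)*(q^3 + 2*q^2 - 16*q - 32) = (q + 2)*(q + 3)*(q^2 - 16) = (q - 4)*(q + 2)*(q + 3)*(q + 4)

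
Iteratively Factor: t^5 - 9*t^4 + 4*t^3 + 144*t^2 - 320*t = (t - 4)*(t^4 - 5*t^3 - 16*t^2 + 80*t) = (t - 4)*(t + 4)*(t^3 - 9*t^2 + 20*t) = (t - 5)*(t - 4)*(t + 4)*(t^2 - 4*t) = t*(t - 5)*(t - 4)*(t + 4)*(t - 4)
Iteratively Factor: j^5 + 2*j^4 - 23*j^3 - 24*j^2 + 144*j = (j)*(j^4 + 2*j^3 - 23*j^2 - 24*j + 144) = j*(j - 3)*(j^3 + 5*j^2 - 8*j - 48) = j*(j - 3)^2*(j^2 + 8*j + 16) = j*(j - 3)^2*(j + 4)*(j + 4)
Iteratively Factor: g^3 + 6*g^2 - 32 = (g + 4)*(g^2 + 2*g - 8) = (g + 4)^2*(g - 2)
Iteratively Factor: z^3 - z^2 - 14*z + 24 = (z - 2)*(z^2 + z - 12) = (z - 2)*(z + 4)*(z - 3)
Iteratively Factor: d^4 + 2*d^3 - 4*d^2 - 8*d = (d + 2)*(d^3 - 4*d) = (d - 2)*(d + 2)*(d^2 + 2*d) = d*(d - 2)*(d + 2)*(d + 2)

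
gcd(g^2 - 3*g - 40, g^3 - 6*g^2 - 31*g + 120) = g^2 - 3*g - 40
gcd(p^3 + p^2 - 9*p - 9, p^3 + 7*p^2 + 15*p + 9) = p^2 + 4*p + 3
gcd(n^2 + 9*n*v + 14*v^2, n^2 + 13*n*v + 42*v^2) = n + 7*v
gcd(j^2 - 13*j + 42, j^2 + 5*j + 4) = 1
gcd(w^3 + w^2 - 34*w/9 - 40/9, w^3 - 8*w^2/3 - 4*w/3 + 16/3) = w^2 - 2*w/3 - 8/3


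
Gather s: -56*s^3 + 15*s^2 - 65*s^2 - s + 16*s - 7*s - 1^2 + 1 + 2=-56*s^3 - 50*s^2 + 8*s + 2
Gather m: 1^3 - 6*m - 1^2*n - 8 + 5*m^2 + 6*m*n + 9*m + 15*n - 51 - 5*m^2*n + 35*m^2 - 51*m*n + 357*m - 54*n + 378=m^2*(40 - 5*n) + m*(360 - 45*n) - 40*n + 320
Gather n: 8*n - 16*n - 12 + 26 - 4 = 10 - 8*n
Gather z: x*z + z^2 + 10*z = z^2 + z*(x + 10)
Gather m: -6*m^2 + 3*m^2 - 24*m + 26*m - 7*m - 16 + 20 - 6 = -3*m^2 - 5*m - 2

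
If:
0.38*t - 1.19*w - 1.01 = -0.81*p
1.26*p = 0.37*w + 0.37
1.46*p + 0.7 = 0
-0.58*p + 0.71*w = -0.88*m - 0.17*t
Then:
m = 2.69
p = -0.48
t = -4.56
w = -2.63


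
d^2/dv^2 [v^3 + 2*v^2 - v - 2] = 6*v + 4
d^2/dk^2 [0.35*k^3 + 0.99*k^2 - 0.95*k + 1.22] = 2.1*k + 1.98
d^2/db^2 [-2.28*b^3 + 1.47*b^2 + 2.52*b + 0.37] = 2.94 - 13.68*b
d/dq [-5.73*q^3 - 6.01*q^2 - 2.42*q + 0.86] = -17.19*q^2 - 12.02*q - 2.42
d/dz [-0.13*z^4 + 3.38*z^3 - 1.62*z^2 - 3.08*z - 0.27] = -0.52*z^3 + 10.14*z^2 - 3.24*z - 3.08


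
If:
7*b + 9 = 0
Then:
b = -9/7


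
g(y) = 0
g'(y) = 0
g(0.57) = 0.00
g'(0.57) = 0.00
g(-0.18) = 0.00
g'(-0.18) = 0.00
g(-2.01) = 0.00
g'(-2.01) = 0.00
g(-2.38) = 0.00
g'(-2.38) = 0.00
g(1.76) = 0.00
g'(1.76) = 0.00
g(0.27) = 0.00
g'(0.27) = 0.00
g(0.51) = 0.00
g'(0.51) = 0.00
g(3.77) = 0.00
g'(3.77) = 0.00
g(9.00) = 0.00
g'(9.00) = 0.00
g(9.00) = 0.00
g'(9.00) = 0.00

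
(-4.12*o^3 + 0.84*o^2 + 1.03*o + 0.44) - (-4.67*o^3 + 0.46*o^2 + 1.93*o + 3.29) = 0.55*o^3 + 0.38*o^2 - 0.9*o - 2.85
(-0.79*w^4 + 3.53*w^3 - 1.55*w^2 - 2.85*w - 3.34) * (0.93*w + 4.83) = -0.7347*w^5 - 0.5328*w^4 + 15.6084*w^3 - 10.137*w^2 - 16.8717*w - 16.1322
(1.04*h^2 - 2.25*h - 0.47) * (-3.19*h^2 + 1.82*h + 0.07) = -3.3176*h^4 + 9.0703*h^3 - 2.5229*h^2 - 1.0129*h - 0.0329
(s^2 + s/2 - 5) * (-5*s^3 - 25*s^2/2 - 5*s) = -5*s^5 - 15*s^4 + 55*s^3/4 + 60*s^2 + 25*s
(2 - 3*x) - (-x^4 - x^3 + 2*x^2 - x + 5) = x^4 + x^3 - 2*x^2 - 2*x - 3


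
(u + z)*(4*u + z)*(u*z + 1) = 4*u^3*z + 5*u^2*z^2 + 4*u^2 + u*z^3 + 5*u*z + z^2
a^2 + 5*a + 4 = (a + 1)*(a + 4)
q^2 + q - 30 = (q - 5)*(q + 6)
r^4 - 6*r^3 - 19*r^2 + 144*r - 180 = (r - 6)*(r - 3)*(r - 2)*(r + 5)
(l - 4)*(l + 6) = l^2 + 2*l - 24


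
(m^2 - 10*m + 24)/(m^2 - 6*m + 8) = (m - 6)/(m - 2)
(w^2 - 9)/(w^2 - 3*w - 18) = (w - 3)/(w - 6)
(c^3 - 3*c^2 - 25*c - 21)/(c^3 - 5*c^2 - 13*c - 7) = (c + 3)/(c + 1)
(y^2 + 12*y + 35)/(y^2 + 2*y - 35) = (y + 5)/(y - 5)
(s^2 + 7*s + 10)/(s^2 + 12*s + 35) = (s + 2)/(s + 7)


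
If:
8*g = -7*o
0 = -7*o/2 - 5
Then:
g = 5/4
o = -10/7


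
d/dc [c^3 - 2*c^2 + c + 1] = 3*c^2 - 4*c + 1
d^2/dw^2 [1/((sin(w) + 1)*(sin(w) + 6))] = (-4*sin(w)^3 - 17*sin(w)^2 - 2*sin(w) + 86)/((sin(w) + 1)^2*(sin(w) + 6)^3)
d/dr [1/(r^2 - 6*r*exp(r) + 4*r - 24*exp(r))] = 2*(3*r*exp(r) - r + 15*exp(r) - 2)/(r^2 - 6*r*exp(r) + 4*r - 24*exp(r))^2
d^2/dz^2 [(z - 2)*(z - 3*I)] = 2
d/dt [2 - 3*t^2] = -6*t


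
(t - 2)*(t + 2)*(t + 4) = t^3 + 4*t^2 - 4*t - 16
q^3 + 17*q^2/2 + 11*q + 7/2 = (q + 1/2)*(q + 1)*(q + 7)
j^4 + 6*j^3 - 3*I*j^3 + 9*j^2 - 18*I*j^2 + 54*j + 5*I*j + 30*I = (j + 6)*(j - 5*I)*(j + I)^2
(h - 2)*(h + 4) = h^2 + 2*h - 8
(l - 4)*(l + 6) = l^2 + 2*l - 24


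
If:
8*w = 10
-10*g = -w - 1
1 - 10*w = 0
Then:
No Solution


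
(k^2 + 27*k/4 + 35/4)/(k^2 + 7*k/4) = (k + 5)/k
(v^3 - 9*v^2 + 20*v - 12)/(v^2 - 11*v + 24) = (v^3 - 9*v^2 + 20*v - 12)/(v^2 - 11*v + 24)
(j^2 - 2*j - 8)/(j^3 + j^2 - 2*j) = (j - 4)/(j*(j - 1))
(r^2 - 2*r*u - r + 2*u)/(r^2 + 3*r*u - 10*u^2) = (r - 1)/(r + 5*u)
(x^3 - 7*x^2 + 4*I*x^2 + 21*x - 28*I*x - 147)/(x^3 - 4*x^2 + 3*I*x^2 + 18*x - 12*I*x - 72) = (x^2 + x*(-7 + 7*I) - 49*I)/(x^2 + x*(-4 + 6*I) - 24*I)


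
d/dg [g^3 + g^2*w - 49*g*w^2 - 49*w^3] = 3*g^2 + 2*g*w - 49*w^2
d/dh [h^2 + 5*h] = 2*h + 5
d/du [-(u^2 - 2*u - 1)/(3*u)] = (-u^2 - 1)/(3*u^2)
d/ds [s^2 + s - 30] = 2*s + 1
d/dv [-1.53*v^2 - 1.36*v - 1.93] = -3.06*v - 1.36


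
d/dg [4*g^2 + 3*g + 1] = 8*g + 3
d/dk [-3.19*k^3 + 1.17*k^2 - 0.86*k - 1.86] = -9.57*k^2 + 2.34*k - 0.86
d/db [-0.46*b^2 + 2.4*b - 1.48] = 2.4 - 0.92*b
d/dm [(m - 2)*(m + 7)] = 2*m + 5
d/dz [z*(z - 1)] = 2*z - 1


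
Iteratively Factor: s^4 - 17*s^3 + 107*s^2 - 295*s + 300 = (s - 3)*(s^3 - 14*s^2 + 65*s - 100) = (s - 4)*(s - 3)*(s^2 - 10*s + 25) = (s - 5)*(s - 4)*(s - 3)*(s - 5)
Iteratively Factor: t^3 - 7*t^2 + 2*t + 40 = (t - 4)*(t^2 - 3*t - 10) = (t - 4)*(t + 2)*(t - 5)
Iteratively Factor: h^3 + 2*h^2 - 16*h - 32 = (h - 4)*(h^2 + 6*h + 8) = (h - 4)*(h + 4)*(h + 2)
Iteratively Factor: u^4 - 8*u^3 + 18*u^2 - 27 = (u - 3)*(u^3 - 5*u^2 + 3*u + 9) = (u - 3)^2*(u^2 - 2*u - 3) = (u - 3)^3*(u + 1)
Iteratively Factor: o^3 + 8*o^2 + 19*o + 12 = (o + 3)*(o^2 + 5*o + 4) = (o + 3)*(o + 4)*(o + 1)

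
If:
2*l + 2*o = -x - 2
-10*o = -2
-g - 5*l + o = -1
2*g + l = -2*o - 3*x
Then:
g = 8/3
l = -22/75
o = 1/5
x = -136/75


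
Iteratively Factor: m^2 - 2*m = (m - 2)*(m)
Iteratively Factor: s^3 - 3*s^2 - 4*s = (s - 4)*(s^2 + s) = s*(s - 4)*(s + 1)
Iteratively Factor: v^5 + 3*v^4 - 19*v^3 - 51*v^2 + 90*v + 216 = (v + 3)*(v^4 - 19*v^2 + 6*v + 72) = (v - 3)*(v + 3)*(v^3 + 3*v^2 - 10*v - 24) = (v - 3)*(v + 2)*(v + 3)*(v^2 + v - 12) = (v - 3)^2*(v + 2)*(v + 3)*(v + 4)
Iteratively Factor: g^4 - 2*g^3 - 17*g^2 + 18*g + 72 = (g + 2)*(g^3 - 4*g^2 - 9*g + 36) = (g - 3)*(g + 2)*(g^2 - g - 12) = (g - 3)*(g + 2)*(g + 3)*(g - 4)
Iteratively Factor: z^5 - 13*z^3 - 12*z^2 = (z)*(z^4 - 13*z^2 - 12*z) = z*(z + 1)*(z^3 - z^2 - 12*z) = z*(z + 1)*(z + 3)*(z^2 - 4*z) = z*(z - 4)*(z + 1)*(z + 3)*(z)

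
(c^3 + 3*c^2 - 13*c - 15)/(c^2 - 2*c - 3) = c + 5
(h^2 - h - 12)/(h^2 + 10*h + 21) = (h - 4)/(h + 7)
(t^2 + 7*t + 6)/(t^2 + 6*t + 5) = (t + 6)/(t + 5)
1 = 1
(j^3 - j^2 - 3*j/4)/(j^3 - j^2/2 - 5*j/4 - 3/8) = 2*j/(2*j + 1)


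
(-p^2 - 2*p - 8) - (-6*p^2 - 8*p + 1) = 5*p^2 + 6*p - 9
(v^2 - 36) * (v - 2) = v^3 - 2*v^2 - 36*v + 72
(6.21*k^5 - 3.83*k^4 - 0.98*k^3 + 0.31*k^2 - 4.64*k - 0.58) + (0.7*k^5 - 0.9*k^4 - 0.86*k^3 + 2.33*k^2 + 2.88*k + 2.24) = 6.91*k^5 - 4.73*k^4 - 1.84*k^3 + 2.64*k^2 - 1.76*k + 1.66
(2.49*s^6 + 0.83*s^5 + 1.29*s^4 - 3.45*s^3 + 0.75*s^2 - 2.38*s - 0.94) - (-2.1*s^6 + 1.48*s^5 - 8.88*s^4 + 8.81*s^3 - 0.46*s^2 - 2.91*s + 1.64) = 4.59*s^6 - 0.65*s^5 + 10.17*s^4 - 12.26*s^3 + 1.21*s^2 + 0.53*s - 2.58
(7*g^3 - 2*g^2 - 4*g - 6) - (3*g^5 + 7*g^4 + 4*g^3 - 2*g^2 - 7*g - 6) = -3*g^5 - 7*g^4 + 3*g^3 + 3*g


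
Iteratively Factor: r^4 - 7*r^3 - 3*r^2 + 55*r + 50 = (r - 5)*(r^3 - 2*r^2 - 13*r - 10) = (r - 5)*(r + 1)*(r^2 - 3*r - 10) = (r - 5)*(r + 1)*(r + 2)*(r - 5)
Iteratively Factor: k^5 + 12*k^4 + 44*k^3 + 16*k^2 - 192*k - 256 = (k + 4)*(k^4 + 8*k^3 + 12*k^2 - 32*k - 64) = (k + 2)*(k + 4)*(k^3 + 6*k^2 - 32) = (k + 2)*(k + 4)^2*(k^2 + 2*k - 8) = (k - 2)*(k + 2)*(k + 4)^2*(k + 4)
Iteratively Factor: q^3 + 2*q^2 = (q)*(q^2 + 2*q) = q^2*(q + 2)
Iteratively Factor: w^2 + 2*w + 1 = (w + 1)*(w + 1)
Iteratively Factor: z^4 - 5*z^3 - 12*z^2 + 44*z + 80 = (z + 2)*(z^3 - 7*z^2 + 2*z + 40) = (z - 4)*(z + 2)*(z^2 - 3*z - 10) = (z - 4)*(z + 2)^2*(z - 5)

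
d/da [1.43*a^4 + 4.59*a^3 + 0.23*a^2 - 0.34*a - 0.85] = 5.72*a^3 + 13.77*a^2 + 0.46*a - 0.34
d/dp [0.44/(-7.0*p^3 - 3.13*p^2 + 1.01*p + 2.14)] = (9.24*p^2 + 2.7544*p - 0.4444)/(7.0*p^3 + 3.13*p^2 - 1.01*p - 2.14)^2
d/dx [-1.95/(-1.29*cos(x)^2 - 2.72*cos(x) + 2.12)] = (5.031*cos(x) + 5.304)*sin(x)/(1.29*cos(x)^2 + 2.72*cos(x) - 2.12)^2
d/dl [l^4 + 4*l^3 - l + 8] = 4*l^3 + 12*l^2 - 1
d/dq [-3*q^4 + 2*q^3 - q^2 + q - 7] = -12*q^3 + 6*q^2 - 2*q + 1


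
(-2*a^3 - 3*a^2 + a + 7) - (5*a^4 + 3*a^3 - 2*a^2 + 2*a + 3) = -5*a^4 - 5*a^3 - a^2 - a + 4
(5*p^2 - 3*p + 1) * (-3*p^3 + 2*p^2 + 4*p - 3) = -15*p^5 + 19*p^4 + 11*p^3 - 25*p^2 + 13*p - 3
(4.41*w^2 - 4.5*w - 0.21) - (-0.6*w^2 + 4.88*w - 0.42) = 5.01*w^2 - 9.38*w + 0.21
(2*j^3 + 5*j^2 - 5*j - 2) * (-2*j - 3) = -4*j^4 - 16*j^3 - 5*j^2 + 19*j + 6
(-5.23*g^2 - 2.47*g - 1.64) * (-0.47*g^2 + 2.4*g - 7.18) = 2.4581*g^4 - 11.3911*g^3 + 32.3942*g^2 + 13.7986*g + 11.7752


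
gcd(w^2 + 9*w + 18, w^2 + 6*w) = w + 6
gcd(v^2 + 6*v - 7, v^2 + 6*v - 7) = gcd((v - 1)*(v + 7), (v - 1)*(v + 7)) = v^2 + 6*v - 7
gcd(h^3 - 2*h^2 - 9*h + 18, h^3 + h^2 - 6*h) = h^2 + h - 6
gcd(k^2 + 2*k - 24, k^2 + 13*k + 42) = k + 6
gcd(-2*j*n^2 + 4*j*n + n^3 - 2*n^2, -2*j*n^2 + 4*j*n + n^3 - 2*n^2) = 2*j*n^2 - 4*j*n - n^3 + 2*n^2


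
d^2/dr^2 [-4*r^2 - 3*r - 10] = -8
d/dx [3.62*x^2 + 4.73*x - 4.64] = 7.24*x + 4.73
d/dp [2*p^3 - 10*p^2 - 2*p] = 6*p^2 - 20*p - 2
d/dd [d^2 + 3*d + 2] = 2*d + 3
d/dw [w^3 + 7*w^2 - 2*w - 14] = 3*w^2 + 14*w - 2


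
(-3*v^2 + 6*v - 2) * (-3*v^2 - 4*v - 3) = 9*v^4 - 6*v^3 - 9*v^2 - 10*v + 6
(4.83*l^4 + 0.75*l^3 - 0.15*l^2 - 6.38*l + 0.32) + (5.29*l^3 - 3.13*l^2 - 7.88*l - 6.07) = 4.83*l^4 + 6.04*l^3 - 3.28*l^2 - 14.26*l - 5.75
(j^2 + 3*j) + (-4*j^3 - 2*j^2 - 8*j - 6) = -4*j^3 - j^2 - 5*j - 6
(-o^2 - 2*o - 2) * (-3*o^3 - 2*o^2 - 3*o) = 3*o^5 + 8*o^4 + 13*o^3 + 10*o^2 + 6*o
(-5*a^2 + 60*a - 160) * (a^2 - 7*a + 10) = -5*a^4 + 95*a^3 - 630*a^2 + 1720*a - 1600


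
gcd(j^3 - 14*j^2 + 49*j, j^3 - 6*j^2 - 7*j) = j^2 - 7*j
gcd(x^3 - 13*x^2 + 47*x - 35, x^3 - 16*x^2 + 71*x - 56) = x^2 - 8*x + 7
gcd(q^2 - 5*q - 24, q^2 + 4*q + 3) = q + 3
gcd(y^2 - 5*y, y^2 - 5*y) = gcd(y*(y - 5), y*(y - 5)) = y^2 - 5*y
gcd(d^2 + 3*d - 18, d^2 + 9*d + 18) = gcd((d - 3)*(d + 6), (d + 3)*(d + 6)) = d + 6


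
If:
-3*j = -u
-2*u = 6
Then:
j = -1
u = -3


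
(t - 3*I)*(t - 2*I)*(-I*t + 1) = -I*t^3 - 4*t^2 + I*t - 6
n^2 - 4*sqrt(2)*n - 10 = (n - 5*sqrt(2))*(n + sqrt(2))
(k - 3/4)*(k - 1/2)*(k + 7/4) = k^3 + k^2/2 - 29*k/16 + 21/32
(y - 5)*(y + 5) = y^2 - 25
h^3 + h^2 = h^2*(h + 1)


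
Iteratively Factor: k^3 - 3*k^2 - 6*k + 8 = (k + 2)*(k^2 - 5*k + 4) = (k - 1)*(k + 2)*(k - 4)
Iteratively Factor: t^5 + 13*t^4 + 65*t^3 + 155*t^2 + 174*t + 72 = (t + 1)*(t^4 + 12*t^3 + 53*t^2 + 102*t + 72) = (t + 1)*(t + 3)*(t^3 + 9*t^2 + 26*t + 24) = (t + 1)*(t + 3)^2*(t^2 + 6*t + 8) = (t + 1)*(t + 3)^2*(t + 4)*(t + 2)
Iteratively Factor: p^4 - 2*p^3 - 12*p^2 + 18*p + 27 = (p + 1)*(p^3 - 3*p^2 - 9*p + 27) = (p + 1)*(p + 3)*(p^2 - 6*p + 9) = (p - 3)*(p + 1)*(p + 3)*(p - 3)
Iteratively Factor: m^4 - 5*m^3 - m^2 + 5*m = (m - 5)*(m^3 - m) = m*(m - 5)*(m^2 - 1) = m*(m - 5)*(m + 1)*(m - 1)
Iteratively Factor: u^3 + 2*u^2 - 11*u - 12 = (u + 4)*(u^2 - 2*u - 3) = (u - 3)*(u + 4)*(u + 1)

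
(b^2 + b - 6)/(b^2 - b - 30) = (-b^2 - b + 6)/(-b^2 + b + 30)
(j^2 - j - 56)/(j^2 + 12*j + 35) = (j - 8)/(j + 5)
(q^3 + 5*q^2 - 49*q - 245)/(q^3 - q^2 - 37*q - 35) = (q + 7)/(q + 1)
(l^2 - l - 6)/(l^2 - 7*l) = (l^2 - l - 6)/(l*(l - 7))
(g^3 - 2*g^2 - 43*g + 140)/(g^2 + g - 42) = (g^2 - 9*g + 20)/(g - 6)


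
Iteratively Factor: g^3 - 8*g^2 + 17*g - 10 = (g - 5)*(g^2 - 3*g + 2) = (g - 5)*(g - 2)*(g - 1)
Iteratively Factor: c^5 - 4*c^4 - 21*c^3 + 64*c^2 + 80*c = (c + 4)*(c^4 - 8*c^3 + 11*c^2 + 20*c) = c*(c + 4)*(c^3 - 8*c^2 + 11*c + 20) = c*(c - 5)*(c + 4)*(c^2 - 3*c - 4) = c*(c - 5)*(c - 4)*(c + 4)*(c + 1)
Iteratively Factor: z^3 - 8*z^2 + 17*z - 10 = (z - 2)*(z^2 - 6*z + 5) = (z - 2)*(z - 1)*(z - 5)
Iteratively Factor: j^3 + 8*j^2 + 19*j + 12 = (j + 4)*(j^2 + 4*j + 3) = (j + 1)*(j + 4)*(j + 3)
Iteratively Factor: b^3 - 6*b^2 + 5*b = (b - 5)*(b^2 - b) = b*(b - 5)*(b - 1)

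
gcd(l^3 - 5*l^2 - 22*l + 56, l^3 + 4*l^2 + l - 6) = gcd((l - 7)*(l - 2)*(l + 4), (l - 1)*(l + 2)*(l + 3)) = 1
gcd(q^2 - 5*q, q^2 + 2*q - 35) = q - 5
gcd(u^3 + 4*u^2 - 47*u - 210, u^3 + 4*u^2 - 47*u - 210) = u^3 + 4*u^2 - 47*u - 210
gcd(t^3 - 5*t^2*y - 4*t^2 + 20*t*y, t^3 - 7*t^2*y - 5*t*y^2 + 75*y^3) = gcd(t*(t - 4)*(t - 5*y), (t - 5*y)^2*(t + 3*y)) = -t + 5*y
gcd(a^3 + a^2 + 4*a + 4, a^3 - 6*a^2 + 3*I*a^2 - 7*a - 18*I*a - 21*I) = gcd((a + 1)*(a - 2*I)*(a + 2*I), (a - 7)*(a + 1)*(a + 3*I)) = a + 1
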